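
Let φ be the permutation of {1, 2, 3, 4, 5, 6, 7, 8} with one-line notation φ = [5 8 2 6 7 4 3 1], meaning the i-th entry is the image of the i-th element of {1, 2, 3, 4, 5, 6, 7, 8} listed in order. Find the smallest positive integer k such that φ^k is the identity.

6

The disjoint-cycle form of φ has cycle lengths 6, 2.
The order is lcm(6, 2) = 6.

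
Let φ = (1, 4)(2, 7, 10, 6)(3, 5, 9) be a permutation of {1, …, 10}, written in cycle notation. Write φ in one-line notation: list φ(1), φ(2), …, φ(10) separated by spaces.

4 7 5 1 9 2 10 8 3 6

Image by image: 1↦4, 2↦7, 3↦5, 4↦1, 5↦9, 6↦2, 7↦10, 8↦8, 9↦3, 10↦6.
So the one-line form is 4 7 5 1 9 2 10 8 3 6.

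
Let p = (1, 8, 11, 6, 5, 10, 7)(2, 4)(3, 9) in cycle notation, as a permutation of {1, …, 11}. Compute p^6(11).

11 lies in the 7-cycle (1, 8, 11, 6, 5, 10, 7).
Advancing 6 steps from 11: 11 → 6 → 5 → 10 → 7 → 1 → 8.

8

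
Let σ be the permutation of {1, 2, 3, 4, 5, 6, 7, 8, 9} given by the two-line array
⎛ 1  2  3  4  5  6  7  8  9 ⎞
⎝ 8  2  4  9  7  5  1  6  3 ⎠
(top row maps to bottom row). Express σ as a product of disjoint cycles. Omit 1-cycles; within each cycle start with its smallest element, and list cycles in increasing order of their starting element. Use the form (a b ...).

(1 8 6 5 7)(3 4 9)

From 1: 1 → 8 → 6 → 5 → 7 → 1, closing the cycle (1 8 6 5 7).
Continuing from each remaining unvisited element yields (1 8 6 5 7)(3 4 9).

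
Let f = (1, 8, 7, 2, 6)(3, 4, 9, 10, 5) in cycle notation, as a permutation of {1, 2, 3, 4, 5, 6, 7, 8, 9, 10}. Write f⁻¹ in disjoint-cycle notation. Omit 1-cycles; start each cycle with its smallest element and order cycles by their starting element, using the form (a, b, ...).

If f sends a → b within a cycle, f⁻¹ sends b → a; equivalently, reverse each cycle.
After reversing and putting each cycle's least element first, f⁻¹ = (1, 6, 2, 7, 8)(3, 5, 10, 9, 4).

(1, 6, 2, 7, 8)(3, 5, 10, 9, 4)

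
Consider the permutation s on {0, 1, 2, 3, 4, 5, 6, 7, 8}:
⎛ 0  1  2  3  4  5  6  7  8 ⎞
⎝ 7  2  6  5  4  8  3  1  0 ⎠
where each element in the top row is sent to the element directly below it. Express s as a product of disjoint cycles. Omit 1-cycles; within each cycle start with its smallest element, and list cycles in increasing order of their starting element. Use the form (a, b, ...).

Iterating s from 0 gives 0 → 7 → 1 → 2 → 6 → 3 → 5 → 8 → 0; that is the 8-cycle (0, 7, 1, 2, 6, 3, 5, 8).
Continuing from each remaining unvisited element yields (0, 7, 1, 2, 6, 3, 5, 8).

(0, 7, 1, 2, 6, 3, 5, 8)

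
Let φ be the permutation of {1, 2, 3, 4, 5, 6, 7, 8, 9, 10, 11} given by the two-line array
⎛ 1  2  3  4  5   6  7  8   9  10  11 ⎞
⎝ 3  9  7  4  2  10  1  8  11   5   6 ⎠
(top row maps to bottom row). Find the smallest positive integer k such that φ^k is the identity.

6

Writing φ as disjoint cycles, the cycle lengths are 6, 3, 1, 1.
The order of φ is the least common multiple of its cycle lengths: lcm(6, 3) = 6.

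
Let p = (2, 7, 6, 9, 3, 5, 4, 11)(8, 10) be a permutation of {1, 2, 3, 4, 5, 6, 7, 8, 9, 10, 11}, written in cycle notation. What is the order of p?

8

The disjoint cycles have lengths 8, 2, 1.
The order is lcm(8, 2) = 8.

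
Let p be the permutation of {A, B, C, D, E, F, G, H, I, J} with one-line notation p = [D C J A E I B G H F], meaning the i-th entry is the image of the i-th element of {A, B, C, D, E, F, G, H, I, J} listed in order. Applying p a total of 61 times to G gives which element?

Tracing G → B → … returns to G after 7 steps, so G lies in a 7-cycle (B, C, J, F, I, H, G).
Since the cycle has length 7, p^61 acts on it the same as p^5 (61 mod 7 = 5).
Advancing 5 steps from G: G → B → C → J → F → I.

I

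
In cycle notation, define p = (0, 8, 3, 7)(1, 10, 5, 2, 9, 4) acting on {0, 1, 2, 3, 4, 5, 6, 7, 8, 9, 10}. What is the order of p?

The disjoint cycles have lengths 6, 4, 1.
The order is lcm(6, 4) = 12.

12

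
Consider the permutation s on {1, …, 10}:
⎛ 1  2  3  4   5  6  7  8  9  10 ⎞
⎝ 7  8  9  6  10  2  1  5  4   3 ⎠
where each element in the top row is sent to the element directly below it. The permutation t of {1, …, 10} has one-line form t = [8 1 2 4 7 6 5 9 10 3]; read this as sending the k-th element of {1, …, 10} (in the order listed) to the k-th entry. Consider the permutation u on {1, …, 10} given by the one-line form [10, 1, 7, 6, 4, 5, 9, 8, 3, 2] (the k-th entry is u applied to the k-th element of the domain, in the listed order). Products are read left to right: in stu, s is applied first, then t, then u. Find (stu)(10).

(stu)(10) = u(t(s(10))). s(10) = 3, then t(3) = 2, then u(2) = 1, so the result is 1.

1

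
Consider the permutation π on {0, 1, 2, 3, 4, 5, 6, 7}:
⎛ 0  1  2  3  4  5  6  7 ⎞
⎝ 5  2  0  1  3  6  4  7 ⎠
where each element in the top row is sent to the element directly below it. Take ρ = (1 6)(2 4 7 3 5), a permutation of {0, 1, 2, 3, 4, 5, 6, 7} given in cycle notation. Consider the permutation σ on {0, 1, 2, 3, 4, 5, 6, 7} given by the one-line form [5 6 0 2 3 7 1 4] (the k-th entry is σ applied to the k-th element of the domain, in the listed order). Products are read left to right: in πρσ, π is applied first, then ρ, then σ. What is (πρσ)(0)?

0

(πρσ)(0) = σ(ρ(π(0))). π(0) = 5, then ρ(5) = 2, then σ(2) = 0, so the result is 0.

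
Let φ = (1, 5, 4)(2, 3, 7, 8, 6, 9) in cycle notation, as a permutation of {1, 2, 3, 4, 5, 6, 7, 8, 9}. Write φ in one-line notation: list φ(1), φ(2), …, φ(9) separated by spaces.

5 3 7 1 4 9 8 6 2

Image by image: 1→5, 2→3, 3→7, 4→1, 5→4, 6→9, 7→8, 8→6, 9→2.
So the one-line form is 5 3 7 1 4 9 8 6 2.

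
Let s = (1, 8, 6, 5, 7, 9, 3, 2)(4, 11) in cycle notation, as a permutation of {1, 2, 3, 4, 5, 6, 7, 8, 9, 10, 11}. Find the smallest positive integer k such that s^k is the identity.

8

The disjoint cycles have lengths 8, 2, 1.
Since disjoint cycles commute, ord(s) = lcm(8, 2) = 8.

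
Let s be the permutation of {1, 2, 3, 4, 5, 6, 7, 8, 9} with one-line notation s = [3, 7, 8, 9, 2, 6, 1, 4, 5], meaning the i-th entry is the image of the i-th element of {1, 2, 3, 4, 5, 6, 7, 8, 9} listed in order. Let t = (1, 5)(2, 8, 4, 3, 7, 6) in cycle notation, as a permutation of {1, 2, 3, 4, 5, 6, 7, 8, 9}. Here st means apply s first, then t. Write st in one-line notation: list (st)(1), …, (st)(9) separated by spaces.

(st)(x) = t(s(x)). Computing each image: t(s(1)) = t(3) = 7, t(s(2)) = t(7) = 6, t(s(3)) = t(8) = 4, t(s(4)) = t(9) = 9, t(s(5)) = t(2) = 8, t(s(6)) = t(6) = 2, t(s(7)) = t(1) = 5, t(s(8)) = t(4) = 3, t(s(9)) = t(5) = 1.
Hence st = [7 6 4 9 8 2 5 3 1].

7 6 4 9 8 2 5 3 1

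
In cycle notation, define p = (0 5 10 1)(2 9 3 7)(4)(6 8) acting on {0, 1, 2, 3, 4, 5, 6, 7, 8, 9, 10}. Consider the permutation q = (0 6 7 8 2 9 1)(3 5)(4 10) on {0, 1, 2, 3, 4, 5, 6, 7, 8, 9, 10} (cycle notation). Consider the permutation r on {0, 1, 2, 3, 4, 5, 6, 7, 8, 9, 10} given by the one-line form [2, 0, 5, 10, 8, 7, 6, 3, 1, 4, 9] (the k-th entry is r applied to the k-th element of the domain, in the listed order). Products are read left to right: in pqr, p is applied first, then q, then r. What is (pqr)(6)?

5

Chase 6: p(6) = 8; q(8) = 2; r(2) = 5. Hence (pqr)(6) = 5.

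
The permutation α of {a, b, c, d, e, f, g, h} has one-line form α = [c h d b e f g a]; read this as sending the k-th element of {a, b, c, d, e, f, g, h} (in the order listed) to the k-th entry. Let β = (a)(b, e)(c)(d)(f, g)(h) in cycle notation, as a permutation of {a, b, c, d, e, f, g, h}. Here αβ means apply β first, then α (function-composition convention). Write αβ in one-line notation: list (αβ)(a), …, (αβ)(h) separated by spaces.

c e d b h g f a

For each element, apply β then α: a → a → c; b → e → e; c → c → d; d → d → b; e → b → h; f → g → g; g → f → f; h → h → a.
Collecting the images, αβ = [c e d b h g f a].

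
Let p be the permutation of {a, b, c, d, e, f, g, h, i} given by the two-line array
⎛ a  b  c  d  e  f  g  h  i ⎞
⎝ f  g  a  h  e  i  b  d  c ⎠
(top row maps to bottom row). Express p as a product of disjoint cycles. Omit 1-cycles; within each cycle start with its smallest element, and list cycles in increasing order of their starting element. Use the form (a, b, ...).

(a, f, i, c)(b, g)(d, h)

Iterating p from a gives a → f → i → c → a; that is the 4-cycle (a, f, i, c).
Repeating from the next unused element and collecting all non-trivial cycles gives (a, f, i, c)(b, g)(d, h).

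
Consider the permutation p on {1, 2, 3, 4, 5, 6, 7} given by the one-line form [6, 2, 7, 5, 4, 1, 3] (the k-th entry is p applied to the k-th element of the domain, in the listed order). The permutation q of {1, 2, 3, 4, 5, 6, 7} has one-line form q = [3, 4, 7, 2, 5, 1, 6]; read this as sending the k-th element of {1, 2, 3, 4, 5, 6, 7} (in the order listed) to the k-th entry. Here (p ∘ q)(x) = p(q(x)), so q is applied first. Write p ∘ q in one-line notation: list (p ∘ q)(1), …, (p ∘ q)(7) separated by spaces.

7 5 3 2 4 6 1

Chase each element through q then p: 1 → 3 → 7; 2 → 4 → 5; 3 → 7 → 3; 4 → 2 → 2; 5 → 5 → 4; 6 → 1 → 6; 7 → 6 → 1.
So p ∘ q in one-line form is 7 5 3 2 4 6 1.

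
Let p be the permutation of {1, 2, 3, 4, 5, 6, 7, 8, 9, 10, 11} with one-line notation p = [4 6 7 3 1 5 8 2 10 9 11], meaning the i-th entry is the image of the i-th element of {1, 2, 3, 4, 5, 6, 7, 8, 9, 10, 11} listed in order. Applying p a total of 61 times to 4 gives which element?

6

Tracing 4 → 3 → … returns to 4 after 8 steps, so 4 lies in an 8-cycle (1, 4, 3, 7, 8, 2, 6, 5).
Since the cycle has length 8, p^61 acts on it the same as p^5 (61 mod 8 = 5).
Advancing 5 steps from 4: 4 → 3 → 7 → 8 → 2 → 6.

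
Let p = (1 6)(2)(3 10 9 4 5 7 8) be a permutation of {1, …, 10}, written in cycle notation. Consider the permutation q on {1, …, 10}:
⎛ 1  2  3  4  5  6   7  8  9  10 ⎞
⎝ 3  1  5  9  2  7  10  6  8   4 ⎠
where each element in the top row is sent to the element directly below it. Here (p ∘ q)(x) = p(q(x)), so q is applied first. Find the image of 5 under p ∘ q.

First apply q: q(5) = 2, then p(2) = 2. Thus (p ∘ q)(5) = 2.

2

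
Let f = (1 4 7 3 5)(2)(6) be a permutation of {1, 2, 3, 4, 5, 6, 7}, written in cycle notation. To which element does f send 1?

4

1 appears in (1 4 7 3 5); the next entry (wrapping around) is 4.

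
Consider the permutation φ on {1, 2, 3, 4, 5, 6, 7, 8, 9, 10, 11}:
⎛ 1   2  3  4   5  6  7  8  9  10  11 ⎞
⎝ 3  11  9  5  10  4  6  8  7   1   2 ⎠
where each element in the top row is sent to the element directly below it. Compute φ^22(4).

Tracing 4 → 5 → … returns to 4 after 8 steps, so 4 lies in an 8-cycle (1 3 9 7 6 4 5 10).
Since the cycle has length 8, φ^22 acts on it the same as φ^6 (22 mod 8 = 6).
Advancing 6 steps from 4: 4 → 5 → 10 → 1 → 3 → 9 → 7.

7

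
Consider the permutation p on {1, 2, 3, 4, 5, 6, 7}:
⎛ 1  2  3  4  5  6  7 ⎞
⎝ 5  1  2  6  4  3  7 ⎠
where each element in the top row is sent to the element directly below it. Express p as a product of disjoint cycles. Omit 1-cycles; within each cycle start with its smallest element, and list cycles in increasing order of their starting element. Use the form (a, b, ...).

Iterating p from 1 gives 1 → 5 → 4 → 6 → 3 → 2 → 1; that is the 6-cycle (1, 5, 4, 6, 3, 2).
Continuing from each remaining unvisited element yields (1, 5, 4, 6, 3, 2).

(1, 5, 4, 6, 3, 2)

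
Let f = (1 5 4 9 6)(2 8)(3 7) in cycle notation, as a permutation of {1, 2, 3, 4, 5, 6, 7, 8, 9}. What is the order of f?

The disjoint cycles have lengths 5, 2, 2.
The order of f is the least common multiple of its cycle lengths: lcm(5, 2, 2) = 10.

10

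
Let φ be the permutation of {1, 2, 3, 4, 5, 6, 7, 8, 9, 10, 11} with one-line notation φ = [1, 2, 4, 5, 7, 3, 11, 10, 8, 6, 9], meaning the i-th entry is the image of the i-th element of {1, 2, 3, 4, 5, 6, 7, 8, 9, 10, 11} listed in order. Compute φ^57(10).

4

Tracing 10 → 6 → … returns to 10 after 9 steps, so 10 lies in a 9-cycle (3, 4, 5, 7, 11, 9, 8, 10, 6).
On a 9-cycle, φ^9 is the identity, so φ^57 = φ^3 there (57 ≡ 3 mod 9).
Stepping 3 places around the cycle: 10 → 6 → 3 → 4.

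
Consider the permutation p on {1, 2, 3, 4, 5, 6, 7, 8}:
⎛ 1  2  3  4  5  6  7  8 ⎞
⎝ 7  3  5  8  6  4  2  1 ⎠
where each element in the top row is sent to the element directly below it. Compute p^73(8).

Tracing 8 → 1 → … returns to 8 after 8 steps, so 8 lies in an 8-cycle (1 7 2 3 5 6 4 8).
Powers repeat with period 8 on this cycle, and 73 mod 8 = 1, so p^73(8) = p^1(8).
Stepping 1 place around the cycle: 8 → 1.

1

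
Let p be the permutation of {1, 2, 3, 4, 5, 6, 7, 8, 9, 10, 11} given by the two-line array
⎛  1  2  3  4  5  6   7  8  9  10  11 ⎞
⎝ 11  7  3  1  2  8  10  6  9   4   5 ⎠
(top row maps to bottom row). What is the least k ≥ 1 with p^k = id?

Decomposing into disjoint cycles gives cycle lengths 7, 2, 1, 1.
The order is lcm(7, 2) = 14.

14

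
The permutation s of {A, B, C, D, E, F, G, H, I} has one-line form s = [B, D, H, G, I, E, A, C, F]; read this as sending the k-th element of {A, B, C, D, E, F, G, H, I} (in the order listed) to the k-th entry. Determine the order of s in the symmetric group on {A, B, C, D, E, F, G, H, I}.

Writing s as disjoint cycles, the cycle lengths are 4, 3, 2.
Since disjoint cycles commute, ord(s) = lcm(4, 3, 2) = 12.

12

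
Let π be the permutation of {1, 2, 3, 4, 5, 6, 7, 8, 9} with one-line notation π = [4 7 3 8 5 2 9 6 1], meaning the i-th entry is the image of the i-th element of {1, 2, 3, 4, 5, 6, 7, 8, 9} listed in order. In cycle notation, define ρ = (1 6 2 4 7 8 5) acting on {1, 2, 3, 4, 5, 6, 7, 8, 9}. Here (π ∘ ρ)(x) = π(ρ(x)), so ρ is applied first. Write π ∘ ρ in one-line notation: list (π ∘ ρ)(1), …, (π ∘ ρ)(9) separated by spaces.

For each element, apply ρ then π: 1 → 6 → 2; 2 → 4 → 8; 3 → 3 → 3; 4 → 7 → 9; 5 → 1 → 4; 6 → 2 → 7; 7 → 8 → 6; 8 → 5 → 5; 9 → 9 → 1.
So π ∘ ρ in one-line form is 2 8 3 9 4 7 6 5 1.

2 8 3 9 4 7 6 5 1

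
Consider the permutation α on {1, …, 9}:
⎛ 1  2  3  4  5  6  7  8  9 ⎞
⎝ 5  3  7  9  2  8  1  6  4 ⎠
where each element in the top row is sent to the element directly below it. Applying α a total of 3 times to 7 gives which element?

2

Tracing 7 → 1 → … returns to 7 after 5 steps, so 7 lies in a 5-cycle (1, 5, 2, 3, 7).
Advancing 3 steps from 7: 7 → 1 → 5 → 2.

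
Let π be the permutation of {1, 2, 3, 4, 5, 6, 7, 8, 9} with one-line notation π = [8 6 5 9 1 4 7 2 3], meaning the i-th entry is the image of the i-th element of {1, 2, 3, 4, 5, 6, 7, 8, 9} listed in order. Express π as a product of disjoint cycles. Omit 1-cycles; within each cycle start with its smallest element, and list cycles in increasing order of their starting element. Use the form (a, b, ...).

Iterating π from 1 gives 1 → 8 → 2 → 6 → 4 → 9 → 3 → 5 → 1; that is the 8-cycle (1, 8, 2, 6, 4, 9, 3, 5).
Continuing from each remaining unvisited element yields (1, 8, 2, 6, 4, 9, 3, 5).

(1, 8, 2, 6, 4, 9, 3, 5)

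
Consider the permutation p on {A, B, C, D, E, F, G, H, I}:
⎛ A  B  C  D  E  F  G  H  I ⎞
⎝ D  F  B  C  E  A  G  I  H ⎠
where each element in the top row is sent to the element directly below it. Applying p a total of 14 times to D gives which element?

Tracing D → C → … returns to D after 5 steps, so D lies in a 5-cycle (A D C B F).
Powers repeat with period 5 on this cycle, and 14 mod 5 = 4, so p^14(D) = p^4(D).
Advancing 4 steps from D: D → C → B → F → A.

A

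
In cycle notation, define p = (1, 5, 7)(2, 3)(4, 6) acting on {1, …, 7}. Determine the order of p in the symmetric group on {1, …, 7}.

6

The cycle type of p is (3, 2, 2).
Since disjoint cycles commute, ord(p) = lcm(3, 2, 2) = 6.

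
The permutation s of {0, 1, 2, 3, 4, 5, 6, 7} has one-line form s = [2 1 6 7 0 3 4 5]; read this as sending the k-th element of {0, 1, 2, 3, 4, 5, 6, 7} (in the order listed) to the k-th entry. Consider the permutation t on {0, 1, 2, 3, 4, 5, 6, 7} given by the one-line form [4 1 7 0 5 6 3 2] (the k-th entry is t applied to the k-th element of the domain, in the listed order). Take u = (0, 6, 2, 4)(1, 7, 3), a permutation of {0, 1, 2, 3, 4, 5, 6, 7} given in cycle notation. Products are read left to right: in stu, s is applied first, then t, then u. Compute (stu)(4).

0

(stu)(4) = u(t(s(4))). s(4) = 0, then t(0) = 4, then u(4) = 0, so the result is 0.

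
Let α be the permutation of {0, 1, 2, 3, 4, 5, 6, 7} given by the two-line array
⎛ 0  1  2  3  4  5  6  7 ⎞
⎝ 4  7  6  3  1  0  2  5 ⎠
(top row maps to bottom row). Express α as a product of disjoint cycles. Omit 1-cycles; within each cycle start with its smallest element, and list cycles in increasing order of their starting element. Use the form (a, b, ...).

Start at 0 and follow images: 0 → 4 → 1 → 7 → 5 → 0, giving the cycle (0, 4, 1, 7, 5).
Repeating from the next unused element and collecting all non-trivial cycles gives (0, 4, 1, 7, 5)(2, 6).

(0, 4, 1, 7, 5)(2, 6)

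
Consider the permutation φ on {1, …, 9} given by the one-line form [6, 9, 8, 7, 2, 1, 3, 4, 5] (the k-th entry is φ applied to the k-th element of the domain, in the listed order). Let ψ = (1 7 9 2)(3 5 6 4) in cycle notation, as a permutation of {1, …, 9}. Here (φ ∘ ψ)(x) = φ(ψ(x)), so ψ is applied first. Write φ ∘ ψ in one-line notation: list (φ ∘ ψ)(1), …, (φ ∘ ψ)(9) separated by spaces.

3 6 2 8 1 7 5 4 9

Chase each element through ψ then φ: 1 → 7 → 3; 2 → 1 → 6; 3 → 5 → 2; 4 → 3 → 8; 5 → 6 → 1; 6 → 4 → 7; 7 → 9 → 5; 8 → 8 → 4; 9 → 2 → 9.
So φ ∘ ψ in one-line form is 3 6 2 8 1 7 5 4 9.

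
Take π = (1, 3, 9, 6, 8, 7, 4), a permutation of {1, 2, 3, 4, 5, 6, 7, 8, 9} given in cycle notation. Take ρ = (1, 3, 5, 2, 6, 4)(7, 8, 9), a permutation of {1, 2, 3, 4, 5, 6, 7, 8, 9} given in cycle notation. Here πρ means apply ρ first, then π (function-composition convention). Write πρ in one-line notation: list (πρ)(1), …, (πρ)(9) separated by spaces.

(πρ)(x) = π(ρ(x)). Computing each image: π(ρ(1)) = π(3) = 9, π(ρ(2)) = π(6) = 8, π(ρ(3)) = π(5) = 5, π(ρ(4)) = π(1) = 3, π(ρ(5)) = π(2) = 2, π(ρ(6)) = π(4) = 1, π(ρ(7)) = π(8) = 7, π(ρ(8)) = π(9) = 6, π(ρ(9)) = π(7) = 4.
Hence πρ = [9 8 5 3 2 1 7 6 4].

9 8 5 3 2 1 7 6 4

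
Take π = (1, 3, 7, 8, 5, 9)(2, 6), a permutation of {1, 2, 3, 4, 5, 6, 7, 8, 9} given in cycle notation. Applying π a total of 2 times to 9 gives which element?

9 lies in the 6-cycle (1, 3, 7, 8, 5, 9).
Advancing 2 steps from 9: 9 → 1 → 3.

3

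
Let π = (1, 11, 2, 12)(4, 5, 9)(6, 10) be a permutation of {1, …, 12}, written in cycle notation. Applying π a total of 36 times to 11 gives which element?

11

11 lies in the 4-cycle (1, 11, 2, 12).
On a 4-cycle, π^4 is the identity, so π^36 = π^0 there (36 ≡ 0 mod 4).
So π^36(11) = 11.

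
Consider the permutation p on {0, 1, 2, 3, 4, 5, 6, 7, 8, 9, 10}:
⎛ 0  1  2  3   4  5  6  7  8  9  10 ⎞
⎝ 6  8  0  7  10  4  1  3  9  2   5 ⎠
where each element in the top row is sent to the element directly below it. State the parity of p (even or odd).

even

In disjoint-cycle form the cycle lengths are 6, 3, 2.
A cycle of length ℓ contributes ℓ−1 transpositions, so p is a product of 5 + 2 + 1 = 8 transpositions — even.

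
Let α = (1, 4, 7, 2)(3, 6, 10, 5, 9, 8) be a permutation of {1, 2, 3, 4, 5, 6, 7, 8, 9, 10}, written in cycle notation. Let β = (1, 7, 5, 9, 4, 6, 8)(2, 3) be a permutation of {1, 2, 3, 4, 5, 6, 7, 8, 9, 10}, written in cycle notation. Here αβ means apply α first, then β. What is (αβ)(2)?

7

α(2) = 1, then β(1) = 7; composing gives (αβ)(2) = 7.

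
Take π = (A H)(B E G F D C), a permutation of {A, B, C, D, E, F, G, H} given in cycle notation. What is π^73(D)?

C

D lies in the 6-cycle (B E G F D C).
Powers repeat with period 6 on this cycle, and 73 mod 6 = 1, so π^73(D) = π^1(D).
Stepping 1 place around the cycle: D → C.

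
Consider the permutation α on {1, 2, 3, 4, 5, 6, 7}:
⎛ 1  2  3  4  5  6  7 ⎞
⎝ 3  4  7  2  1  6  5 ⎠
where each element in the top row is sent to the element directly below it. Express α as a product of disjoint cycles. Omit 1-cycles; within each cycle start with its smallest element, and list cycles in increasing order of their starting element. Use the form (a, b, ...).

(1, 3, 7, 5)(2, 4)

Iterating α from 1 gives 1 → 3 → 7 → 5 → 1; that is the 4-cycle (1, 3, 7, 5).
Continuing from each remaining unvisited element yields (1, 3, 7, 5)(2, 4).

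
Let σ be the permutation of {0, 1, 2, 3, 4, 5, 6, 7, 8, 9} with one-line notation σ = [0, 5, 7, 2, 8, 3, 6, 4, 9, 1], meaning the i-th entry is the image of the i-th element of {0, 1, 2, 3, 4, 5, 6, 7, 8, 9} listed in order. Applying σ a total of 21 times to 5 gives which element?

8

Tracing 5 → 3 → … returns to 5 after 8 steps, so 5 lies in an 8-cycle (1 5 3 2 7 4 8 9).
Powers repeat with period 8 on this cycle, and 21 mod 8 = 5, so σ^21(5) = σ^5(5).
Advancing 5 steps from 5: 5 → 3 → 2 → 7 → 4 → 8.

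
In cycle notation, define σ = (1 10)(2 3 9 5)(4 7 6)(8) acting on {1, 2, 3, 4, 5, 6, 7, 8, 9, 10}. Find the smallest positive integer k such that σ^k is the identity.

12

The disjoint cycles have lengths 4, 3, 2, 1.
Since disjoint cycles commute, ord(σ) = lcm(4, 3, 2) = 12.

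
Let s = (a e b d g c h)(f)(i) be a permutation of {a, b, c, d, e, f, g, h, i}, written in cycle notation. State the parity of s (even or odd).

even

The cycle lengths are 7, 1, 1.
A cycle of length ℓ contributes ℓ−1 transpositions, so s is a product of 6 transpositions — even.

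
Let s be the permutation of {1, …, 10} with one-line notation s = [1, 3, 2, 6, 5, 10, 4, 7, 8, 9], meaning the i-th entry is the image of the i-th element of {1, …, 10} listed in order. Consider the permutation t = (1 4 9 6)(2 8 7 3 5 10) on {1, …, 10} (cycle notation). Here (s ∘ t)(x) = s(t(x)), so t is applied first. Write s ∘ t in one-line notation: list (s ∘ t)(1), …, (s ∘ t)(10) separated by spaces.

6 7 5 8 9 1 2 4 10 3

(s ∘ t)(x) = s(t(x)). Computing each image: s(t(1)) = s(4) = 6, s(t(2)) = s(8) = 7, s(t(3)) = s(5) = 5, s(t(4)) = s(9) = 8, s(t(5)) = s(10) = 9, s(t(6)) = s(1) = 1, s(t(7)) = s(3) = 2, s(t(8)) = s(7) = 4, s(t(9)) = s(6) = 10, s(t(10)) = s(2) = 3.
Hence s ∘ t = [6 7 5 8 9 1 2 4 10 3].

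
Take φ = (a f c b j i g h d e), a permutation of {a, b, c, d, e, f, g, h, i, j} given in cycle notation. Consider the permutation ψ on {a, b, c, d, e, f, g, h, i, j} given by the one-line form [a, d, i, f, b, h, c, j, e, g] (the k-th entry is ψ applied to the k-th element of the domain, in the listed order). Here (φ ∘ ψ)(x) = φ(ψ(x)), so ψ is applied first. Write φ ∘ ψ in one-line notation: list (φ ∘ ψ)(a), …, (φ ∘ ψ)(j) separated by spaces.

f e g c j d b i a h

(φ ∘ ψ)(x) = φ(ψ(x)). Computing each image: φ(ψ(a)) = φ(a) = f, φ(ψ(b)) = φ(d) = e, φ(ψ(c)) = φ(i) = g, φ(ψ(d)) = φ(f) = c, φ(ψ(e)) = φ(b) = j, φ(ψ(f)) = φ(h) = d, φ(ψ(g)) = φ(c) = b, φ(ψ(h)) = φ(j) = i, φ(ψ(i)) = φ(e) = a, φ(ψ(j)) = φ(g) = h.
Hence φ ∘ ψ = [f e g c j d b i a h].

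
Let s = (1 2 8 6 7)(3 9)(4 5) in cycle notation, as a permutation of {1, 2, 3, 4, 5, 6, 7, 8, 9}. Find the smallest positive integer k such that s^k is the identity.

The cycle type of s is (5, 2, 2).
The order of s is the least common multiple of its cycle lengths: lcm(5, 2, 2) = 10.

10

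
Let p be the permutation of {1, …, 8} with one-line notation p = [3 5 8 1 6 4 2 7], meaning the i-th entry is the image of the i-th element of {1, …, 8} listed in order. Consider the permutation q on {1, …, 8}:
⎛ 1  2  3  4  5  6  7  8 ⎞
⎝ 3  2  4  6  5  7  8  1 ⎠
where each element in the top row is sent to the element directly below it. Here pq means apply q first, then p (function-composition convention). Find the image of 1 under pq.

First apply q: q(1) = 3, then p(3) = 8. Thus (pq)(1) = 8.

8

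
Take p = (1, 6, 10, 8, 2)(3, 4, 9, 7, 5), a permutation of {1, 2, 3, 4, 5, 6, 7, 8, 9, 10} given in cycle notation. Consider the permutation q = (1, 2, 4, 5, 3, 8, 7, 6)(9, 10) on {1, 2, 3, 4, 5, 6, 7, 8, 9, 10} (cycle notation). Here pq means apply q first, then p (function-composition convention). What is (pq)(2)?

9

q(2) = 4, then p(4) = 9; composing gives (pq)(2) = 9.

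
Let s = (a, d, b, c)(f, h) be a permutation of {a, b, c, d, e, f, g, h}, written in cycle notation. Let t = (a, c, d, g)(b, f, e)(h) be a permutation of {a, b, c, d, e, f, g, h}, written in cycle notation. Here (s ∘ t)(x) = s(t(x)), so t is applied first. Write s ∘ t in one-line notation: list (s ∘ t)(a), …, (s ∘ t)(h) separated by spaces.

a h b g c e d f

(s ∘ t)(x) = s(t(x)). Computing each image: s(t(a)) = s(c) = a, s(t(b)) = s(f) = h, s(t(c)) = s(d) = b, s(t(d)) = s(g) = g, s(t(e)) = s(b) = c, s(t(f)) = s(e) = e, s(t(g)) = s(a) = d, s(t(h)) = s(h) = f.
Hence s ∘ t = [a h b g c e d f].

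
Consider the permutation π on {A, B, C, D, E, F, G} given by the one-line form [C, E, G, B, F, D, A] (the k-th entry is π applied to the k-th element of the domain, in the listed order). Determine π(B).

B is element number 2 of the domain, and entry number 2 of the one-line form is E, so π(B) = E.

E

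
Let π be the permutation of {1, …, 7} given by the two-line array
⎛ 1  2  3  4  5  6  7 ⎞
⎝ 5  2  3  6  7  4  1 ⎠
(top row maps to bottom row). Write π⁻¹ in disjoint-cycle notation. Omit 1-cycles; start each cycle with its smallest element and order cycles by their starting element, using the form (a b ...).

(1 7 5)(4 6)

The cycle decomposition of π is (1 5 7)(4 6).
Reversing each cycle (and rotating so the smallest element leads) gives π⁻¹ = (1 7 5)(4 6).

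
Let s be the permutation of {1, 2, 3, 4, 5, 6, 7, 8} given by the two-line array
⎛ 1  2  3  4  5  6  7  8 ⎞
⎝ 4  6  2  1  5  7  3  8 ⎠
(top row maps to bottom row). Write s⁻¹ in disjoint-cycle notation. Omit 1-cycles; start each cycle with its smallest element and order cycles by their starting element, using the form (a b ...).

(1 4)(2 3 7 6)

The cycle decomposition of s is (1 4)(2 6 7 3).
The inverse reverses every cycle; in canonical form, s⁻¹ = (1 4)(2 3 7 6).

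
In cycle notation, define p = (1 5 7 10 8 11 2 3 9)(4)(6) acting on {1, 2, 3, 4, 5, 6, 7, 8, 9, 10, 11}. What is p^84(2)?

2 lies in the 9-cycle (1 5 7 10 8 11 2 3 9).
On a 9-cycle, p^9 is the identity, so p^84 = p^3 there (84 ≡ 3 mod 9).
Advancing 3 steps from 2: 2 → 3 → 9 → 1.

1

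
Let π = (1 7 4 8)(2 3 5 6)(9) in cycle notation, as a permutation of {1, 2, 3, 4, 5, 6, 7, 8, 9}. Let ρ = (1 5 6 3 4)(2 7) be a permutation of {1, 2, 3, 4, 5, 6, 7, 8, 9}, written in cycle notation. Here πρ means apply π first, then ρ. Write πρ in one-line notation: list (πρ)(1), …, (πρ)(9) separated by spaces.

2 4 6 8 3 7 1 5 9

(πρ)(x) = ρ(π(x)). Computing each image: ρ(π(1)) = ρ(7) = 2, ρ(π(2)) = ρ(3) = 4, ρ(π(3)) = ρ(5) = 6, ρ(π(4)) = ρ(8) = 8, ρ(π(5)) = ρ(6) = 3, ρ(π(6)) = ρ(2) = 7, ρ(π(7)) = ρ(4) = 1, ρ(π(8)) = ρ(1) = 5, ρ(π(9)) = ρ(9) = 9.
Hence πρ = [2 4 6 8 3 7 1 5 9].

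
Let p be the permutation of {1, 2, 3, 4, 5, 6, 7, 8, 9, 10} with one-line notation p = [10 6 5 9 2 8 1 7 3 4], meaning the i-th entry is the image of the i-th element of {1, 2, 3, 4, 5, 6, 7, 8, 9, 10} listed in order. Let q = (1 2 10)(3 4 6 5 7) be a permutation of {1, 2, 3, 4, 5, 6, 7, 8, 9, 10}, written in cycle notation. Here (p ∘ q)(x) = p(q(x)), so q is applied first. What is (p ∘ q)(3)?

9

(p ∘ q)(3) = p(q(3)). q(3) = 4, then p(4) = 9. So (p ∘ q)(3) = 9.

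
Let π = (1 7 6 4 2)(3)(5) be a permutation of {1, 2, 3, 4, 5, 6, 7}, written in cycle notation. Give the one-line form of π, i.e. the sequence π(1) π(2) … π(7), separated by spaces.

7 1 3 2 5 4 6

Each element maps to the next entry in its cycle (wrapping to the front): 1↦7, 2↦1, 3↦3, 4↦2, 5↦5, 6↦4, 7↦6.
So the one-line form is 7 1 3 2 5 4 6.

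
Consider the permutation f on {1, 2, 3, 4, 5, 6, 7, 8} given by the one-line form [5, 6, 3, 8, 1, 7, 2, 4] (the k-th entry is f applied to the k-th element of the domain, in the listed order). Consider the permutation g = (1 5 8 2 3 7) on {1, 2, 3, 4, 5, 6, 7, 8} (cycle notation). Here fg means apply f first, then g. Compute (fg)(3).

First apply f: f(3) = 3, then g(3) = 7. Thus (fg)(3) = 7.

7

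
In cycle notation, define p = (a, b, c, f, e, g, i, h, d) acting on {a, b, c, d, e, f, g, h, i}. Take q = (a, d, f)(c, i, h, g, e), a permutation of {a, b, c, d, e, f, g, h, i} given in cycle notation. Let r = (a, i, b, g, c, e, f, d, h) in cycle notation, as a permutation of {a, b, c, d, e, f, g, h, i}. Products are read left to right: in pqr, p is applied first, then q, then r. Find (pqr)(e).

f

Apply the permutations in order: p(e) = g, then q(g) = e, then r(e) = f. So (pqr)(e) = f.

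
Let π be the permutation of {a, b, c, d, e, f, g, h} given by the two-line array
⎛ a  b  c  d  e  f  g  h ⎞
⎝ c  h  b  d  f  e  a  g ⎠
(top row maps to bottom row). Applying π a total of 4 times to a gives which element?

g

Tracing a → c → … returns to a after 5 steps, so a lies in a 5-cycle (a c b h g).
Advancing 4 steps from a: a → c → b → h → g.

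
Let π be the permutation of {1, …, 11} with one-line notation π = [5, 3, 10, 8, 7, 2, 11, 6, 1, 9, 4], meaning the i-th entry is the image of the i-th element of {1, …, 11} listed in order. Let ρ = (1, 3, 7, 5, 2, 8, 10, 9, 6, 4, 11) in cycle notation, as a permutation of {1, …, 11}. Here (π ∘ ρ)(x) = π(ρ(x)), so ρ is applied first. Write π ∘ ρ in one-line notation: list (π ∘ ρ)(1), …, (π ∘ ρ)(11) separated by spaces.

For each element, apply ρ then π: 1 → 3 → 10; 2 → 8 → 6; 3 → 7 → 11; 4 → 11 → 4; 5 → 2 → 3; 6 → 4 → 8; 7 → 5 → 7; 8 → 10 → 9; 9 → 6 → 2; 10 → 9 → 1; 11 → 1 → 5.
So π ∘ ρ in one-line form is 10 6 11 4 3 8 7 9 2 1 5.

10 6 11 4 3 8 7 9 2 1 5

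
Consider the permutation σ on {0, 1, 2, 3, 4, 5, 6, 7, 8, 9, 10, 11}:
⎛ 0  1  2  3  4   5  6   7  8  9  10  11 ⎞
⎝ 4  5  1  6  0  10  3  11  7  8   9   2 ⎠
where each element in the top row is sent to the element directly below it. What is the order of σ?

The disjoint-cycle form of σ has cycle lengths 8, 2, 2.
The order is lcm(8, 2, 2) = 8.

8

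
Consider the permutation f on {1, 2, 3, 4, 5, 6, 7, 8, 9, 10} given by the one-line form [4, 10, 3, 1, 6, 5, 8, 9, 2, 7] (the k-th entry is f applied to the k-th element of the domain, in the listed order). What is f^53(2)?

Tracing 2 → 10 → … returns to 2 after 5 steps, so 2 lies in a 5-cycle (2, 10, 7, 8, 9).
Since the cycle has length 5, f^53 acts on it the same as f^3 (53 mod 5 = 3).
Stepping 3 places around the cycle: 2 → 10 → 7 → 8.

8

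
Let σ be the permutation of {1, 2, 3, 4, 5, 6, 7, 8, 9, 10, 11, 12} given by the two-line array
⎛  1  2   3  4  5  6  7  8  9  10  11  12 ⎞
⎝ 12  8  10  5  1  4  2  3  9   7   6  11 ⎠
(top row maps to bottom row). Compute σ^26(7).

Tracing 7 → 2 → … returns to 7 after 5 steps, so 7 lies in a 5-cycle (2 8 3 10 7).
Powers repeat with period 5 on this cycle, and 26 mod 5 = 1, so σ^26(7) = σ^1(7).
Advancing 1 step from 7: 7 → 2.

2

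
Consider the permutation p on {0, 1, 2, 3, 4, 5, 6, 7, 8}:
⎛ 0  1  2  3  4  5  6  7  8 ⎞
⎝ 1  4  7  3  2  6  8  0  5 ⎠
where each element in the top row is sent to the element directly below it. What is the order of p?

Decomposing into disjoint cycles gives cycle lengths 5, 3, 1.
The order is lcm(5, 3) = 15.

15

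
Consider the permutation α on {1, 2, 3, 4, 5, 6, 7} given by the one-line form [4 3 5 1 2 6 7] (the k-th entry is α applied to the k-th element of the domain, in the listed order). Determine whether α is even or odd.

odd

In disjoint-cycle form the cycle lengths are 3, 2, 1, 1.
A cycle of length ℓ contributes ℓ−1 transpositions, so α is a product of 2 + 1 = 3 transpositions — odd.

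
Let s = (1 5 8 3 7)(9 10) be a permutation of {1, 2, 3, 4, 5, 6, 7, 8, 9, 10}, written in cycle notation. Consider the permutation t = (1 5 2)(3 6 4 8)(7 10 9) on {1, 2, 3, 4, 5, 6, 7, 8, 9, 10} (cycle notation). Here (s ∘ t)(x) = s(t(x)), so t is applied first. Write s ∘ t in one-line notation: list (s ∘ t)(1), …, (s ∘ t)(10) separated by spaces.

(s ∘ t)(x) = s(t(x)). Computing each image: s(t(1)) = s(5) = 8, s(t(2)) = s(1) = 5, s(t(3)) = s(6) = 6, s(t(4)) = s(8) = 3, s(t(5)) = s(2) = 2, s(t(6)) = s(4) = 4, s(t(7)) = s(10) = 9, s(t(8)) = s(3) = 7, s(t(9)) = s(7) = 1, s(t(10)) = s(9) = 10.
Hence s ∘ t = [8 5 6 3 2 4 9 7 1 10].

8 5 6 3 2 4 9 7 1 10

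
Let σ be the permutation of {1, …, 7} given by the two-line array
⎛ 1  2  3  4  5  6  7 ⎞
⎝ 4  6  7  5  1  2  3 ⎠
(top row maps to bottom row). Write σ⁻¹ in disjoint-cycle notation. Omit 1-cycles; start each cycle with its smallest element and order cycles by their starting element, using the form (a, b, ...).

The cycle decomposition of σ is (1, 4, 5)(2, 6)(3, 7).
Reversing each cycle (and rotating so the smallest element leads) gives σ⁻¹ = (1, 5, 4)(2, 6)(3, 7).

(1, 5, 4)(2, 6)(3, 7)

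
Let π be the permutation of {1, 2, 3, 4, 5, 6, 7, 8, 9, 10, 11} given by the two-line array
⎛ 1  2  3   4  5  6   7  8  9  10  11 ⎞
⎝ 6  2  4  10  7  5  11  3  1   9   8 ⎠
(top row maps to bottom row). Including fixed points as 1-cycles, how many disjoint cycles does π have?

2

The cycle decomposition is (1, 6, 5, 7, 11, 8, 3, 4, 10, 9)(2), which has 2 cycles (counting 1-cycles).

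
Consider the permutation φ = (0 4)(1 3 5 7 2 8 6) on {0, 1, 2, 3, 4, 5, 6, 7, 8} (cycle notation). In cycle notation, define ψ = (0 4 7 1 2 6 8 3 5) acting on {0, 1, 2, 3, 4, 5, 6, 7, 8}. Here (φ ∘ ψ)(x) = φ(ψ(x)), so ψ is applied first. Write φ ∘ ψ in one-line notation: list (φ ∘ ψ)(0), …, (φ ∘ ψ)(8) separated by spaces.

0 8 1 7 2 4 6 3 5

(φ ∘ ψ)(x) = φ(ψ(x)). Computing each image: φ(ψ(0)) = φ(4) = 0, φ(ψ(1)) = φ(2) = 8, φ(ψ(2)) = φ(6) = 1, φ(ψ(3)) = φ(5) = 7, φ(ψ(4)) = φ(7) = 2, φ(ψ(5)) = φ(0) = 4, φ(ψ(6)) = φ(8) = 6, φ(ψ(7)) = φ(1) = 3, φ(ψ(8)) = φ(3) = 5.
Hence φ ∘ ψ = [0 8 1 7 2 4 6 3 5].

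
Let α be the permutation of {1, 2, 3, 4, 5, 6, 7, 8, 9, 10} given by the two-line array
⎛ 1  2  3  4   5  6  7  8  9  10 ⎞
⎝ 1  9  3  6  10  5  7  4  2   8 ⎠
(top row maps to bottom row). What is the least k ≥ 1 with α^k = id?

Decomposing into disjoint cycles gives cycle lengths 5, 2, 1, 1, 1.
The order is lcm(5, 2) = 10.

10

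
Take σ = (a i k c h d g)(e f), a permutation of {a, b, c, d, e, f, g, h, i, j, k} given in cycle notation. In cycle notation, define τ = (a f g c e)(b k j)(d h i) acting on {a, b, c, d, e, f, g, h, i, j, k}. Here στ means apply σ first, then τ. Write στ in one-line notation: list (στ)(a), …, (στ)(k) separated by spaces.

Chase each element through σ then τ: a → i → d; b → b → k; c → h → i; d → g → c; e → f → g; f → e → a; g → a → f; h → d → h; i → k → j; j → j → b; k → c → e.
So στ in one-line form is d k i c g a f h j b e.

d k i c g a f h j b e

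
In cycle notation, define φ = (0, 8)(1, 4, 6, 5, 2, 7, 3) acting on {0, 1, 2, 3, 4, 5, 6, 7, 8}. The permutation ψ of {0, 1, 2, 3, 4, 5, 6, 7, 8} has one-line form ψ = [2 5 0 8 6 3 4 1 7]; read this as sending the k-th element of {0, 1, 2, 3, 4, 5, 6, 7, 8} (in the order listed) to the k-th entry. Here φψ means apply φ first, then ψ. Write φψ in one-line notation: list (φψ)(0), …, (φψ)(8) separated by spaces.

For each element, apply φ then ψ: 0 → 8 → 7; 1 → 4 → 6; 2 → 7 → 1; 3 → 1 → 5; 4 → 6 → 4; 5 → 2 → 0; 6 → 5 → 3; 7 → 3 → 8; 8 → 0 → 2.
So φψ in one-line form is 7 6 1 5 4 0 3 8 2.

7 6 1 5 4 0 3 8 2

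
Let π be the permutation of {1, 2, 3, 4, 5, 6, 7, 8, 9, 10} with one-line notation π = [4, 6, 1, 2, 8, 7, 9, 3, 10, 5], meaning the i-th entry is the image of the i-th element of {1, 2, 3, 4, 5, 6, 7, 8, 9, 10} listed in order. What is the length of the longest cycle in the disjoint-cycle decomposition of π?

10

Decomposing into disjoint cycles gives (1, 4, 2, 6, 7, 9, 10, 5, 8, 3); the longest has length 10.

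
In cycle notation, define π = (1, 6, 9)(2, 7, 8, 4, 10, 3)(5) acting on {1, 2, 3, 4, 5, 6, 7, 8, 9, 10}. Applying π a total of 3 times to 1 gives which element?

1

1 lies in the 3-cycle (1, 6, 9).
Powers repeat with period 3 on this cycle, and 3 mod 3 = 0, so π^3(1) = π^0(1).
So π^3(1) = 1.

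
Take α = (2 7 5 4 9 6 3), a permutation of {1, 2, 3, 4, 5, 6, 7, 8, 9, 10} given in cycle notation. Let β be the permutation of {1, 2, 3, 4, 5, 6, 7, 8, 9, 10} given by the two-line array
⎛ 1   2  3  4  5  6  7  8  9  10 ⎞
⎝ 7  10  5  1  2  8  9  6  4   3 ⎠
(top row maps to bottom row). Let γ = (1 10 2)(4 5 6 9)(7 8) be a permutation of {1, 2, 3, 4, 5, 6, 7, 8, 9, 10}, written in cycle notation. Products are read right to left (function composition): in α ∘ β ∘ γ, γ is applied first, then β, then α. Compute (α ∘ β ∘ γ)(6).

Apply the permutations in order: γ(6) = 9, then β(9) = 4, then α(4) = 9. So (α ∘ β ∘ γ)(6) = 9.

9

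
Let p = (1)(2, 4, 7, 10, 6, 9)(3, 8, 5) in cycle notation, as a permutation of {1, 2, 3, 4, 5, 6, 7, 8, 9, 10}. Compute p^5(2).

2 lies in the 6-cycle (2, 4, 7, 10, 6, 9).
Stepping 5 places around the cycle: 2 → 4 → 7 → 10 → 6 → 9.

9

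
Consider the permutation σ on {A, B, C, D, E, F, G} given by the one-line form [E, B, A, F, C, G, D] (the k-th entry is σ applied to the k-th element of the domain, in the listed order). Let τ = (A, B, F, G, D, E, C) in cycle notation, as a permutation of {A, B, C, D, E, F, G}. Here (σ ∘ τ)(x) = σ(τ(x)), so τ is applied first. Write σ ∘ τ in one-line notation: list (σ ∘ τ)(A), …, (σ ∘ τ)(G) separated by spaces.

(σ ∘ τ)(x) = σ(τ(x)). Computing each image: σ(τ(A)) = σ(B) = B, σ(τ(B)) = σ(F) = G, σ(τ(C)) = σ(A) = E, σ(τ(D)) = σ(E) = C, σ(τ(E)) = σ(C) = A, σ(τ(F)) = σ(G) = D, σ(τ(G)) = σ(D) = F.
Hence σ ∘ τ = [B G E C A D F].

B G E C A D F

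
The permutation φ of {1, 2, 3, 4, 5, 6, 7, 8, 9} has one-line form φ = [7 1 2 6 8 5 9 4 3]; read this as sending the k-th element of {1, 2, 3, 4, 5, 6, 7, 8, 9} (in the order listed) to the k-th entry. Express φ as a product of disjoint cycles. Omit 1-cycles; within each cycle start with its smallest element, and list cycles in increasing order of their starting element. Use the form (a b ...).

Iterating φ from 1 gives 1 → 7 → 9 → 3 → 2 → 1; that is the 5-cycle (1 7 9 3 2).
Repeating from the next unused element and collecting all non-trivial cycles gives (1 7 9 3 2)(4 6 5 8).

(1 7 9 3 2)(4 6 5 8)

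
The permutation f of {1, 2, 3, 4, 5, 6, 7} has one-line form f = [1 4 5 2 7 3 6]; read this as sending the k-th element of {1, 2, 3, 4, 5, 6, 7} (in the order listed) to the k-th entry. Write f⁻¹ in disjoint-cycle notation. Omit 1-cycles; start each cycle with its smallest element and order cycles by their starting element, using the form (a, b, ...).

The cycle decomposition of f is (2, 4)(3, 5, 7, 6).
Reversing each cycle (and rotating so the smallest element leads) gives f⁻¹ = (2, 4)(3, 6, 7, 5).

(2, 4)(3, 6, 7, 5)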